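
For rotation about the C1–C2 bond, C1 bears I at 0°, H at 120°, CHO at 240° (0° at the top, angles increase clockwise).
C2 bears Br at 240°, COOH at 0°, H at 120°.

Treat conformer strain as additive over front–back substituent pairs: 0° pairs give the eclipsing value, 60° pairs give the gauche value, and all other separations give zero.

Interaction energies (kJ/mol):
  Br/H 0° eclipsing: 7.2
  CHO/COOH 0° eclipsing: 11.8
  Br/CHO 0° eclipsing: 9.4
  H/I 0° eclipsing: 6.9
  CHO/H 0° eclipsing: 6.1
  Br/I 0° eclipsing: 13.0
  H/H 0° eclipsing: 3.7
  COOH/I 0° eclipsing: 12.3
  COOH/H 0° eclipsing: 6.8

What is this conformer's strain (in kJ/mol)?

25.4 kJ/mol

This conformer is eclipsed. I at 0° is eclipsed with COOH at 0° (12.3); H at 120° is eclipsed with H at 120° (3.7); CHO at 240° is eclipsed with Br at 240° (9.4). Total 25.4 kJ/mol.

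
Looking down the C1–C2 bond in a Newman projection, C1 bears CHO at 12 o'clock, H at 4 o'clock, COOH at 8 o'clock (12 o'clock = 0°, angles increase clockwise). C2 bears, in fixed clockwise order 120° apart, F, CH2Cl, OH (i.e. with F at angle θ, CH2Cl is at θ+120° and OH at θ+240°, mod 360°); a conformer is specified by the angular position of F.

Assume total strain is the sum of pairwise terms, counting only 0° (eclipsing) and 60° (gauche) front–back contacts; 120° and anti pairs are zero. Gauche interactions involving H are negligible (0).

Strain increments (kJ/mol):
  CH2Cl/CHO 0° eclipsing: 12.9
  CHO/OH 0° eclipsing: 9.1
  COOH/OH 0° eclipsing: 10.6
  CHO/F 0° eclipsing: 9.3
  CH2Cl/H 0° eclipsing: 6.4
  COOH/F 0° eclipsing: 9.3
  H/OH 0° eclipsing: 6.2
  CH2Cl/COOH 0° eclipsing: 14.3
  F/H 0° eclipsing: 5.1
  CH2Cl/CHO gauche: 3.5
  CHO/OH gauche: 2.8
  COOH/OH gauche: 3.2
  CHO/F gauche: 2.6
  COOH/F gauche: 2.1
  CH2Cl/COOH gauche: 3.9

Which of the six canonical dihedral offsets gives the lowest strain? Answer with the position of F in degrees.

F at 0° is eclipsed. CHO at 0° is eclipsed with F at 0° (9.3); H at 120° is eclipsed with CH2Cl at 120° (6.4); COOH at 240° is eclipsed with OH at 240° (10.6). Total 26.3 kJ/mol.
F at 60° is staggered. CHO at 0° is gauche with F at 60° (2.6); CHO at 0° is gauche with OH at 300° (2.8); COOH at 240° is gauche with CH2Cl at 180° (3.9); COOH at 240° is gauche with OH at 300° (3.2). Total 12.5 kJ/mol.
F at 120° is eclipsed. CHO at 0° is eclipsed with OH at 0° (9.1); H at 120° is eclipsed with F at 120° (5.1); COOH at 240° is eclipsed with CH2Cl at 240° (14.3). Total 28.5 kJ/mol.
F at 180° is staggered. CHO at 0° is gauche with CH2Cl at 300° (3.5); CHO at 0° is gauche with OH at 60° (2.8); COOH at 240° is gauche with F at 180° (2.1); COOH at 240° is gauche with CH2Cl at 300° (3.9). Total 12.3 kJ/mol.
F at 240° is eclipsed. CHO at 0° is eclipsed with CH2Cl at 0° (12.9); H at 120° is eclipsed with OH at 120° (6.2); COOH at 240° is eclipsed with F at 240° (9.3). Total 28.4 kJ/mol.
F at 300° is staggered. CHO at 0° is gauche with F at 300° (2.6); CHO at 0° is gauche with CH2Cl at 60° (3.5); COOH at 240° is gauche with F at 300° (2.1); COOH at 240° is gauche with OH at 180° (3.2). Total 11.4 kJ/mol.
The minimum (11.4 kJ/mol) occurs with F at 300°.

300°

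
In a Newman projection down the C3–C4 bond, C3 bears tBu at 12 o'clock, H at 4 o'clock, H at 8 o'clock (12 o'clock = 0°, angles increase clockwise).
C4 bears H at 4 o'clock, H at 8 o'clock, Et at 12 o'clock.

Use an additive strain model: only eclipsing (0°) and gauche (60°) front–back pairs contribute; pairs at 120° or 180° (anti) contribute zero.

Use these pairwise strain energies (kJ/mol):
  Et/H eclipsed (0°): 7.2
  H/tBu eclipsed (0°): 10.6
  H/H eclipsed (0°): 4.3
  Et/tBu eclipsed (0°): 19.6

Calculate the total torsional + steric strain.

This conformer (eclipsed): tBu–Et eclipsed, H–H eclipsed, H–H eclipsed; 19.6 + 4.3 + 4.3 = 28.2 kJ/mol.

28.2 kJ/mol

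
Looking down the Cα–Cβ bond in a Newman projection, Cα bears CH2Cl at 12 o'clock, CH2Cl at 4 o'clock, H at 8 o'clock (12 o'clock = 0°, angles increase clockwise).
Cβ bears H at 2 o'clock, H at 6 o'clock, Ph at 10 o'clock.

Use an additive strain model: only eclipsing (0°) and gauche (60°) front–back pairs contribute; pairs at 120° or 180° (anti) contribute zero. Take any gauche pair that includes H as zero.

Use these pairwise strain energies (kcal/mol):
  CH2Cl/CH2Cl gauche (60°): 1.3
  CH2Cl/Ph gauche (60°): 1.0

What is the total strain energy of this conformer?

This conformer (staggered): CH2Cl(0°)/Ph(300°) gauche 1.0 → 1.0 kcal/mol.

1.0 kcal/mol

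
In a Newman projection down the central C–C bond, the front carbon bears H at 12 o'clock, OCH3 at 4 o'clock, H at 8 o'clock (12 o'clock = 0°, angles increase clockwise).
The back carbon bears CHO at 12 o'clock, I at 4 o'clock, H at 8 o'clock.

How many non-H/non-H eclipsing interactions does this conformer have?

1

Non-H eclipsing pairs: OCH3(120°)/I(120°) — 1 interaction.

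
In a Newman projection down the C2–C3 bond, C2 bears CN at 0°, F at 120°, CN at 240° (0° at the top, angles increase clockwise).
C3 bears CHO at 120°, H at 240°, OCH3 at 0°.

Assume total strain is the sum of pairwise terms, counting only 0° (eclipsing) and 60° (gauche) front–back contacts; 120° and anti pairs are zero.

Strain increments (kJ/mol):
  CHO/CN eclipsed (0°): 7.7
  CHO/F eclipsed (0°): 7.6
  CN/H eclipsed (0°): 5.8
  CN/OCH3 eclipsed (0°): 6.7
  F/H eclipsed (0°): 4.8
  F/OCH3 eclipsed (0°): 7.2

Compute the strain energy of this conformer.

20.1 kJ/mol

This conformer (eclipsed): CN–OCH3 eclipsed, F–CHO eclipsed, CN–H eclipsed; 6.7 + 7.6 + 5.8 = 20.1 kJ/mol.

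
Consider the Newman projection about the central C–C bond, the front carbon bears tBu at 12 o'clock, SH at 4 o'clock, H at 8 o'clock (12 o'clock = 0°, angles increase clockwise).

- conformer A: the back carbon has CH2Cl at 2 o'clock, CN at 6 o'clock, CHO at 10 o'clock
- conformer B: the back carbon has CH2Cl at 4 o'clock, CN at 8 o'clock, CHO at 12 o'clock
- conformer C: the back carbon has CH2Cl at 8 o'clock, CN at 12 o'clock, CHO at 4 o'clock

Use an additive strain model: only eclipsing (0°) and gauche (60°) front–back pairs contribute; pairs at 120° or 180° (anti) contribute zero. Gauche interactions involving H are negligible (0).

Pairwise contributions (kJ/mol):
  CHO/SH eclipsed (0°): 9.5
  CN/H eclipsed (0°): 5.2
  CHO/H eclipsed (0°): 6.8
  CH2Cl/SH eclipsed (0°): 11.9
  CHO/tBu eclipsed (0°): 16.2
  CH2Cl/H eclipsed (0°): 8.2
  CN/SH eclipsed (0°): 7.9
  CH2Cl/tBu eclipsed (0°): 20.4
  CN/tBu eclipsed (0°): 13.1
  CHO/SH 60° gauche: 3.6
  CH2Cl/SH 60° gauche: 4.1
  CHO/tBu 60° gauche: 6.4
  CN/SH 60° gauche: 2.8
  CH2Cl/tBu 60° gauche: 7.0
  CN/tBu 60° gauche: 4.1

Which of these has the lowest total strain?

A

A (staggered): tBu–CH2Cl gauche, tBu–CHO gauche, SH–CH2Cl gauche, SH–CN gauche; 7.0 + 6.4 + 4.1 + 2.8 = 20.3 kJ/mol.
B (eclipsed): tBu–CHO eclipsed, SH–CH2Cl eclipsed, H–CN eclipsed; 16.2 + 11.9 + 5.2 = 33.3 kJ/mol.
C (eclipsed): tBu–CN eclipsed, SH–CHO eclipsed, H–CH2Cl eclipsed; 13.1 + 9.5 + 8.2 = 30.8 kJ/mol.
A has the lowest total (20.3 kJ/mol).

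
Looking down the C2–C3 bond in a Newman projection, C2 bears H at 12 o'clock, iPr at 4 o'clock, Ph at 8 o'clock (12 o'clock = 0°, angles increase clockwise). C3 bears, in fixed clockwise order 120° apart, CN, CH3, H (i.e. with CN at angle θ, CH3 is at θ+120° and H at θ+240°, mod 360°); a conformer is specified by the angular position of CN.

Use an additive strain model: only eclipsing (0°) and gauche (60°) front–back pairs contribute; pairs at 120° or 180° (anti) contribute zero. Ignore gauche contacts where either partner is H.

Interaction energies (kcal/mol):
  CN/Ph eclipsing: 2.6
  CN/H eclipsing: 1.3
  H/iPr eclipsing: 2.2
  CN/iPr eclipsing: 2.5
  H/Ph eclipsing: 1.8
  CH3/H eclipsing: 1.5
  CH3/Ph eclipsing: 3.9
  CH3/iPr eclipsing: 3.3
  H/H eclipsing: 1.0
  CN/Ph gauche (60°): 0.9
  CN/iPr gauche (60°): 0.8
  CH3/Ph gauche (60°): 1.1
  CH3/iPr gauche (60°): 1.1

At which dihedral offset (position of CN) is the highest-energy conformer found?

120°

CN at 0° (eclipsed): H(0°)/CN(0°) eclipsed 1.3; iPr(120°)/CH3(120°) eclipsed 3.3; Ph(240°)/H(240°) eclipsed 1.8 → 6.4 kcal/mol.
CN at 60° (staggered): iPr(120°)/CN(60°) gauche 0.8; iPr(120°)/CH3(180°) gauche 1.1; Ph(240°)/CH3(180°) gauche 1.1 → 3.0 kcal/mol.
CN at 120° (eclipsed): H(0°)/H(0°) eclipsed 1.0; iPr(120°)/CN(120°) eclipsed 2.5; Ph(240°)/CH3(240°) eclipsed 3.9 → 7.4 kcal/mol.
CN at 180° (staggered): iPr(120°)/CN(180°) gauche 0.8; Ph(240°)/CN(180°) gauche 0.9; Ph(240°)/CH3(300°) gauche 1.1 → 2.8 kcal/mol.
CN at 240° (eclipsed): H(0°)/CH3(0°) eclipsed 1.5; iPr(120°)/H(120°) eclipsed 2.2; Ph(240°)/CN(240°) eclipsed 2.6 → 6.3 kcal/mol.
CN at 300° (staggered): iPr(120°)/CH3(60°) gauche 1.1; Ph(240°)/CN(300°) gauche 0.9 → 2.0 kcal/mol.
The maximum (7.4 kcal/mol) occurs with CN at 120°.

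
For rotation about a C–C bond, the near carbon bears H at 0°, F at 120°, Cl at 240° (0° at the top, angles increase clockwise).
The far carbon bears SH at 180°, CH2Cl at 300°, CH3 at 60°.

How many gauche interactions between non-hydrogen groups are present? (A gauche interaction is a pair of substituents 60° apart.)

Non-H gauche pairs: F(120°)/SH(180°); F(120°)/CH3(60°); Cl(240°)/SH(180°); Cl(240°)/CH2Cl(300°) — 4 interactions.

4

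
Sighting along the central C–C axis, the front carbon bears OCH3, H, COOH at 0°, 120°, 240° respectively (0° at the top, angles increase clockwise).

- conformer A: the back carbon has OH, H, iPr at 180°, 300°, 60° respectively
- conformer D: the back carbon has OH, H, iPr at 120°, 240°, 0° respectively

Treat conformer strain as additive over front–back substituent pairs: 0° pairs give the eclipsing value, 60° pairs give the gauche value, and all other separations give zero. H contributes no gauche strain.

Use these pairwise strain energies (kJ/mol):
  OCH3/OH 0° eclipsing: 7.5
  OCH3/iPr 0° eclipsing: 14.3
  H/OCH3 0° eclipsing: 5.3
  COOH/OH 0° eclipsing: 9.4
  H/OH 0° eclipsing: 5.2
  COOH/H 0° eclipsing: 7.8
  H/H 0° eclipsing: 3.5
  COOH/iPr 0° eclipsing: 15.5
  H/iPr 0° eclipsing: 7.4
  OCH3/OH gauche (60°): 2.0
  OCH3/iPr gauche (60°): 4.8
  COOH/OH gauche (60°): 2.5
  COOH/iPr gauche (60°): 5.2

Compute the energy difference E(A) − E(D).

A is staggered. OCH3 at 0° is gauche with iPr at 60° (4.8); COOH at 240° is gauche with OH at 180° (2.5). Total 7.3 kJ/mol.
D is eclipsed. OCH3 at 0° is eclipsed with iPr at 0° (14.3); H at 120° is eclipsed with OH at 120° (5.2); COOH at 240° is eclipsed with H at 240° (7.8). Total 27.3 kJ/mol.
E(A) − E(D) = 7.3 − 27.3 = -20.0 kJ/mol.

-20.0 kJ/mol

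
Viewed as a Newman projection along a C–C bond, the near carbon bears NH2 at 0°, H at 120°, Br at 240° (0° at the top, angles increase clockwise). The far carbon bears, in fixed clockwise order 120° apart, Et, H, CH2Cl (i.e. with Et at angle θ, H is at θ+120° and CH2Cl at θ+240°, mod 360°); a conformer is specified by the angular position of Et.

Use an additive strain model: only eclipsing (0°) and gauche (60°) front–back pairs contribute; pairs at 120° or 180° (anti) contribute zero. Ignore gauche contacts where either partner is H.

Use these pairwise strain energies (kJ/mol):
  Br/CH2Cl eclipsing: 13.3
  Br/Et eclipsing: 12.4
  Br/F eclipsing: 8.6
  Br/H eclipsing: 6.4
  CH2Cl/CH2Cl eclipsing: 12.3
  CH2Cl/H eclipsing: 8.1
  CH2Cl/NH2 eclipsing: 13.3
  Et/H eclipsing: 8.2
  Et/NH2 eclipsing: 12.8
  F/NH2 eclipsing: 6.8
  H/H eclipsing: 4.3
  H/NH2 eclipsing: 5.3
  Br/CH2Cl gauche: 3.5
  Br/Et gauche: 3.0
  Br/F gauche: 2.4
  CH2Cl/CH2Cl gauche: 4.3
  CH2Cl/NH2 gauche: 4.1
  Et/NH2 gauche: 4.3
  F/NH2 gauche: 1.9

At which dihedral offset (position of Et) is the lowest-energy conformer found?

Et at 0° (eclipsed): NH2–Et eclipsed, H–H eclipsed, Br–CH2Cl eclipsed; 12.8 + 4.3 + 13.3 = 30.4 kJ/mol.
Et at 60° (staggered): NH2–Et gauche, NH2–CH2Cl gauche, Br–CH2Cl gauche; 4.3 + 4.1 + 3.5 = 11.9 kJ/mol.
Et at 120° (eclipsed): NH2–CH2Cl eclipsed, H–Et eclipsed, Br–H eclipsed; 13.3 + 8.2 + 6.4 = 27.9 kJ/mol.
Et at 180° (staggered): NH2–CH2Cl gauche, Br–Et gauche; 4.1 + 3.0 = 7.1 kJ/mol.
Et at 240° (eclipsed): NH2–H eclipsed, H–CH2Cl eclipsed, Br–Et eclipsed; 5.3 + 8.1 + 12.4 = 25.8 kJ/mol.
Et at 300° (staggered): NH2–Et gauche, Br–Et gauche, Br–CH2Cl gauche; 4.3 + 3.0 + 3.5 = 10.8 kJ/mol.
The minimum (7.1 kJ/mol) occurs with Et at 180°.

180°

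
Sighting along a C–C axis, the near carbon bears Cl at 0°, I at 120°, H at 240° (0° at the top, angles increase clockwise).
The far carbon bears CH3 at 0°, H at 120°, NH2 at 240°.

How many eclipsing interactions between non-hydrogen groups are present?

Non-H eclipsing pairs: Cl(0°)/CH3(0°) — 1 interaction.

1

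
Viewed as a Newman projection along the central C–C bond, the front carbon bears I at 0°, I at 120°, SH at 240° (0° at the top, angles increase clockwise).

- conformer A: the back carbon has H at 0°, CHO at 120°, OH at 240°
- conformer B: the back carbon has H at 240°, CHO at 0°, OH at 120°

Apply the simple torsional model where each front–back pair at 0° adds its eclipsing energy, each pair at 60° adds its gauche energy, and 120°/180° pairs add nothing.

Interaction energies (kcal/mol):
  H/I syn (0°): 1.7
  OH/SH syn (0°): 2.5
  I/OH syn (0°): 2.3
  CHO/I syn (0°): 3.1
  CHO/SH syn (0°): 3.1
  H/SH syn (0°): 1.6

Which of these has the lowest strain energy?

A (eclipsed): I(0°)/H(0°) eclipsed 1.7; I(120°)/CHO(120°) eclipsed 3.1; SH(240°)/OH(240°) eclipsed 2.5 → 7.3 kcal/mol.
B (eclipsed): I(0°)/CHO(0°) eclipsed 3.1; I(120°)/OH(120°) eclipsed 2.3; SH(240°)/H(240°) eclipsed 1.6 → 7.0 kcal/mol.
B has the lowest total (7.0 kcal/mol).

B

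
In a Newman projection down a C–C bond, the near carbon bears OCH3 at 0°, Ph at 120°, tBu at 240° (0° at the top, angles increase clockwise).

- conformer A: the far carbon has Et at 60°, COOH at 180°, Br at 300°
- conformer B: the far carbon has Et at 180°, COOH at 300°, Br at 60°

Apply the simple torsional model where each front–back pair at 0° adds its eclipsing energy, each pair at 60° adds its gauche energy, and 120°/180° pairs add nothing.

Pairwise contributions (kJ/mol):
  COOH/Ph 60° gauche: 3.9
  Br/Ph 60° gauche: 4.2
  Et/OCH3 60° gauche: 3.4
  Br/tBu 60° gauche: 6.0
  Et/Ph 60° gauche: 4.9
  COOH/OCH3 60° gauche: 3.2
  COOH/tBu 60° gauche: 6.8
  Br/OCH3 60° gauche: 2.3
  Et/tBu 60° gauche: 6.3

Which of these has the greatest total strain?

B

A is staggered. OCH3 at 0° is gauche with Et at 60° (3.4); OCH3 at 0° is gauche with Br at 300° (2.3); Ph at 120° is gauche with Et at 60° (4.9); Ph at 120° is gauche with COOH at 180° (3.9); tBu at 240° is gauche with COOH at 180° (6.8); tBu at 240° is gauche with Br at 300° (6.0). Total 27.3 kJ/mol.
B is staggered. OCH3 at 0° is gauche with COOH at 300° (3.2); OCH3 at 0° is gauche with Br at 60° (2.3); Ph at 120° is gauche with Et at 180° (4.9); Ph at 120° is gauche with Br at 60° (4.2); tBu at 240° is gauche with Et at 180° (6.3); tBu at 240° is gauche with COOH at 300° (6.8). Total 27.7 kJ/mol.
B has the highest total (27.7 kJ/mol).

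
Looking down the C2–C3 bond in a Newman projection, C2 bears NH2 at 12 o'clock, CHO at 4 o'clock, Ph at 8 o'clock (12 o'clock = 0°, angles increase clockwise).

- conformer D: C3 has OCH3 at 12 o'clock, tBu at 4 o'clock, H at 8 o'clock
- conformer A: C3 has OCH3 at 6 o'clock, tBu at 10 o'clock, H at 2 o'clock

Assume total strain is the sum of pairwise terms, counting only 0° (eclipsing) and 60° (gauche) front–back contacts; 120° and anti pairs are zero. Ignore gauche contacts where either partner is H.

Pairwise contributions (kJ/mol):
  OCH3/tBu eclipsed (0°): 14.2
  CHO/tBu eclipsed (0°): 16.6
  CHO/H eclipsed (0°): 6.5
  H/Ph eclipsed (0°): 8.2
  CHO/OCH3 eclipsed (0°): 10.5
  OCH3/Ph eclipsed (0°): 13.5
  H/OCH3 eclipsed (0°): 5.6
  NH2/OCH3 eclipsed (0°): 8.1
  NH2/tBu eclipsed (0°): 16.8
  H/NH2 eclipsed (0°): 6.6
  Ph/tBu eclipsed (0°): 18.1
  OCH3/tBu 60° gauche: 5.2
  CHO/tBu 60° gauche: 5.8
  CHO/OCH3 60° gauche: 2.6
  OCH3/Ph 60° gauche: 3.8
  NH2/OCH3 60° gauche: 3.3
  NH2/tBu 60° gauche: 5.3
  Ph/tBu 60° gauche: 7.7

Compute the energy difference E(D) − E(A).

+13.5 kJ/mol

D (eclipsed): NH2–OCH3 eclipsed, CHO–tBu eclipsed, Ph–H eclipsed; 8.1 + 16.6 + 8.2 = 32.9 kJ/mol.
A (staggered): NH2–tBu gauche, CHO–OCH3 gauche, Ph–OCH3 gauche, Ph–tBu gauche; 5.3 + 2.6 + 3.8 + 7.7 = 19.4 kJ/mol.
E(D) − E(A) = 32.9 − 19.4 = +13.5 kJ/mol.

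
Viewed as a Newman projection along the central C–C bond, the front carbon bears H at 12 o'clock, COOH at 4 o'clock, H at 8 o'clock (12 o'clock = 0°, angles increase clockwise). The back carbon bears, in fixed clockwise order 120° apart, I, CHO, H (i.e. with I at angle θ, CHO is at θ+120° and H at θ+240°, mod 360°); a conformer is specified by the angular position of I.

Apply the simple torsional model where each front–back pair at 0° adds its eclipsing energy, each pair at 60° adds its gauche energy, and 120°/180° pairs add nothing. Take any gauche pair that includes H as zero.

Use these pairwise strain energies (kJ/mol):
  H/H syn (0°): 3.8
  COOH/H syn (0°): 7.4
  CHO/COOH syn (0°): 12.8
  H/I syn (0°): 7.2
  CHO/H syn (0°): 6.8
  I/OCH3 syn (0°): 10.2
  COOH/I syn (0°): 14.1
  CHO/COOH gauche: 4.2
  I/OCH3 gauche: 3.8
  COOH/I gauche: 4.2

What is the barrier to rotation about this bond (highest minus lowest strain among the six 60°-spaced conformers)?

20.5 kJ/mol

I at 0° (eclipsed): H–I eclipsed, COOH–CHO eclipsed, H–H eclipsed; 7.2 + 12.8 + 3.8 = 23.8 kJ/mol.
I at 60° (staggered): COOH–I gauche, COOH–CHO gauche; 4.2 + 4.2 = 8.4 kJ/mol.
I at 120° (eclipsed): H–H eclipsed, COOH–I eclipsed, H–CHO eclipsed; 3.8 + 14.1 + 6.8 = 24.7 kJ/mol.
I at 180° (staggered): COOH–I gauche; 4.2 = 4.2 kJ/mol.
I at 240° (eclipsed): H–CHO eclipsed, COOH–H eclipsed, H–I eclipsed; 6.8 + 7.4 + 7.2 = 21.4 kJ/mol.
I at 300° (staggered): COOH–CHO gauche; 4.2 = 4.2 kJ/mol.
Max at 120° (24.7 kJ/mol), min at 180° (4.2 kJ/mol); barrier = 20.5 kJ/mol.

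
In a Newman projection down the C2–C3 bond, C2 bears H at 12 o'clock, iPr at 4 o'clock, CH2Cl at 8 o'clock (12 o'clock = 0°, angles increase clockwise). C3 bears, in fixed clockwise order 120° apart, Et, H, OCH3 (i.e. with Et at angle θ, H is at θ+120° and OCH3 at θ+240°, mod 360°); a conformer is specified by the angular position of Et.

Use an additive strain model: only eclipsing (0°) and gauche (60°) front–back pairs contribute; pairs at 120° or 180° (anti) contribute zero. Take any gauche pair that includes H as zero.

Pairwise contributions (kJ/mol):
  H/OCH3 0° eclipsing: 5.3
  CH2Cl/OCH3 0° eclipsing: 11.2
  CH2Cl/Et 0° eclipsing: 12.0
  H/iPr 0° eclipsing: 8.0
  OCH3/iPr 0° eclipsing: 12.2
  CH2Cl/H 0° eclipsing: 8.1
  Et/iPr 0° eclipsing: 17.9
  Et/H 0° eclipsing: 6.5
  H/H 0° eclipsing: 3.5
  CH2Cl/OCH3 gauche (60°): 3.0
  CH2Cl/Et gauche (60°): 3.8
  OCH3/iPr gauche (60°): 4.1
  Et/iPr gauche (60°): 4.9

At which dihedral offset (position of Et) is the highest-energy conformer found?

Et at 0° (eclipsed): H–Et eclipsed, iPr–H eclipsed, CH2Cl–OCH3 eclipsed; 6.5 + 8.0 + 11.2 = 25.7 kJ/mol.
Et at 60° (staggered): iPr–Et gauche, CH2Cl–OCH3 gauche; 4.9 + 3.0 = 7.9 kJ/mol.
Et at 120° (eclipsed): H–OCH3 eclipsed, iPr–Et eclipsed, CH2Cl–H eclipsed; 5.3 + 17.9 + 8.1 = 31.3 kJ/mol.
Et at 180° (staggered): iPr–Et gauche, iPr–OCH3 gauche, CH2Cl–Et gauche; 4.9 + 4.1 + 3.8 = 12.8 kJ/mol.
Et at 240° (eclipsed): H–H eclipsed, iPr–OCH3 eclipsed, CH2Cl–Et eclipsed; 3.5 + 12.2 + 12.0 = 27.7 kJ/mol.
Et at 300° (staggered): iPr–OCH3 gauche, CH2Cl–Et gauche, CH2Cl–OCH3 gauche; 4.1 + 3.8 + 3.0 = 10.9 kJ/mol.
The maximum (31.3 kJ/mol) occurs with Et at 120°.

120°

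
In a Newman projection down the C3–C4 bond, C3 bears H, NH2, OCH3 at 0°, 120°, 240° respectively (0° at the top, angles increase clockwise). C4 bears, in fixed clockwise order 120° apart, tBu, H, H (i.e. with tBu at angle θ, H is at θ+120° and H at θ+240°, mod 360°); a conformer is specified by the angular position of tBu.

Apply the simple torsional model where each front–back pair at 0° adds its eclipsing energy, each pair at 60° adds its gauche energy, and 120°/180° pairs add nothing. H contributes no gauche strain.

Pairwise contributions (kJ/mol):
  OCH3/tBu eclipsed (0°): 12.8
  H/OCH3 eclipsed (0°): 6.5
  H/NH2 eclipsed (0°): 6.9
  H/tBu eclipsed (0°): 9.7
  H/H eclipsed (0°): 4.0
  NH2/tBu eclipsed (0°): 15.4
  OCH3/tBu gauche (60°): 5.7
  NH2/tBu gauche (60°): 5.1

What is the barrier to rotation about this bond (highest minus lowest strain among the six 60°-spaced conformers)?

tBu at 0° (eclipsed): H–tBu eclipsed, NH2–H eclipsed, OCH3–H eclipsed; 9.7 + 6.9 + 6.5 = 23.1 kJ/mol.
tBu at 60° (staggered): NH2–tBu gauche; 5.1 = 5.1 kJ/mol.
tBu at 120° (eclipsed): H–H eclipsed, NH2–tBu eclipsed, OCH3–H eclipsed; 4.0 + 15.4 + 6.5 = 25.9 kJ/mol.
tBu at 180° (staggered): NH2–tBu gauche, OCH3–tBu gauche; 5.1 + 5.7 = 10.8 kJ/mol.
tBu at 240° (eclipsed): H–H eclipsed, NH2–H eclipsed, OCH3–tBu eclipsed; 4.0 + 6.9 + 12.8 = 23.7 kJ/mol.
tBu at 300° (staggered): OCH3–tBu gauche; 5.7 = 5.7 kJ/mol.
Max at 120° (25.9 kJ/mol), min at 60° (5.1 kJ/mol); barrier = 20.8 kJ/mol.

20.8 kJ/mol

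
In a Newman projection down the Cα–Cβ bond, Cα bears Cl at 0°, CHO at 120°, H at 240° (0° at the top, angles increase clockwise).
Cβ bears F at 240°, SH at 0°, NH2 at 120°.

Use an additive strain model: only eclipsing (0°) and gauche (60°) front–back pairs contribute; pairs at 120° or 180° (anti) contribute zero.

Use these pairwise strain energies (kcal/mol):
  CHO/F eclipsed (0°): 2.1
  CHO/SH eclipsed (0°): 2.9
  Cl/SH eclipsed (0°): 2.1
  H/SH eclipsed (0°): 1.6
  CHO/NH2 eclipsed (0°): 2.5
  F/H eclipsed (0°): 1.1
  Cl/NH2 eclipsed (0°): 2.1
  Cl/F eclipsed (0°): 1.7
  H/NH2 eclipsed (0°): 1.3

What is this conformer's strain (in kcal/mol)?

5.7 kcal/mol

This conformer (eclipsed): Cl(0°)/SH(0°) eclipsed 2.1; CHO(120°)/NH2(120°) eclipsed 2.5; H(240°)/F(240°) eclipsed 1.1 → 5.7 kcal/mol.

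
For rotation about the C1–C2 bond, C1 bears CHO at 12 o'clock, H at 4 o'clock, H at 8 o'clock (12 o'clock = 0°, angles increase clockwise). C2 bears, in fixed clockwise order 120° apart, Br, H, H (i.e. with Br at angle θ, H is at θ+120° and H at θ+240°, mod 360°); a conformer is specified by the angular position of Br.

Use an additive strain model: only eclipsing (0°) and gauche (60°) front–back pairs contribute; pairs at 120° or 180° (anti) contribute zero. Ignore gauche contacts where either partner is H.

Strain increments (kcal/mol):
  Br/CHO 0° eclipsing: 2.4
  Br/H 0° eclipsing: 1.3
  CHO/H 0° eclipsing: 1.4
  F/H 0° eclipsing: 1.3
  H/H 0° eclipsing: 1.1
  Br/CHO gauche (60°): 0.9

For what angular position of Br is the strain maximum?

0°

Br at 0° (eclipsed): CHO–Br eclipsed, H–H eclipsed, H–H eclipsed; 2.4 + 1.1 + 1.1 = 4.6 kcal/mol.
Br at 60° (staggered): CHO–Br gauche; 0.9 = 0.9 kcal/mol.
Br at 120° (eclipsed): CHO–H eclipsed, H–Br eclipsed, H–H eclipsed; 1.4 + 1.3 + 1.1 = 3.8 kcal/mol.
Br at 180° (staggered): no non-H gauche contacts → 0.0 kcal/mol.
Br at 240° (eclipsed): CHO–H eclipsed, H–H eclipsed, H–Br eclipsed; 1.4 + 1.1 + 1.3 = 3.8 kcal/mol.
Br at 300° (staggered): CHO–Br gauche; 0.9 = 0.9 kcal/mol.
The maximum (4.6 kcal/mol) occurs with Br at 0°.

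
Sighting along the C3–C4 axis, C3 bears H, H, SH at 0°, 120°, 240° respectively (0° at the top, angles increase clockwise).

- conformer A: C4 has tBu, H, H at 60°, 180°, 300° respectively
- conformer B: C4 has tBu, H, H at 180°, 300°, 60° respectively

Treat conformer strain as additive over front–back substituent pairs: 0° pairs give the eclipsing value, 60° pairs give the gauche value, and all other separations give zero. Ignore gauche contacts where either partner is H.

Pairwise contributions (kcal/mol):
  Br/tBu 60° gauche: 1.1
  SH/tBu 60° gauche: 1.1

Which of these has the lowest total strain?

A (staggered): no non-H gauche contacts → 0.0 kcal/mol.
B (staggered): SH(240°)/tBu(180°) gauche 1.1 → 1.1 kcal/mol.
A has the lowest total (0.0 kcal/mol).

A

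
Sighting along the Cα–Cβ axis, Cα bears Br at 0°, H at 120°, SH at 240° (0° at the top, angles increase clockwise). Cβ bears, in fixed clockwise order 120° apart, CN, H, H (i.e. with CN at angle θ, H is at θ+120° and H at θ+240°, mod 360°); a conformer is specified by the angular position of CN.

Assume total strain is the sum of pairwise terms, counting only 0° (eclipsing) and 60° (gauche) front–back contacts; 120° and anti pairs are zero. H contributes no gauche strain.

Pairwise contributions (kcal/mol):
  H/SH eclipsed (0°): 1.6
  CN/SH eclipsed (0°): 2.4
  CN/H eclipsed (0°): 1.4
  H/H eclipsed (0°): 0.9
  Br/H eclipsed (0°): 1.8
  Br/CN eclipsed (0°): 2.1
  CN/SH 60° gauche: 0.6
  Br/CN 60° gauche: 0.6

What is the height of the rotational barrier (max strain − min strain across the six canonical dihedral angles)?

CN at 0° (eclipsed): Br(0°)/CN(0°) eclipsed 2.1; H(120°)/H(120°) eclipsed 0.9; SH(240°)/H(240°) eclipsed 1.6 → 4.6 kcal/mol.
CN at 60° (staggered): Br(0°)/CN(60°) gauche 0.6 → 0.6 kcal/mol.
CN at 120° (eclipsed): Br(0°)/H(0°) eclipsed 1.8; H(120°)/CN(120°) eclipsed 1.4; SH(240°)/H(240°) eclipsed 1.6 → 4.8 kcal/mol.
CN at 180° (staggered): SH(240°)/CN(180°) gauche 0.6 → 0.6 kcal/mol.
CN at 240° (eclipsed): Br(0°)/H(0°) eclipsed 1.8; H(120°)/H(120°) eclipsed 0.9; SH(240°)/CN(240°) eclipsed 2.4 → 5.1 kcal/mol.
CN at 300° (staggered): Br(0°)/CN(300°) gauche 0.6; SH(240°)/CN(300°) gauche 0.6 → 1.2 kcal/mol.
Max at 240° (5.1 kcal/mol), min at 60° (0.6 kcal/mol); barrier = 4.5 kcal/mol.

4.5 kcal/mol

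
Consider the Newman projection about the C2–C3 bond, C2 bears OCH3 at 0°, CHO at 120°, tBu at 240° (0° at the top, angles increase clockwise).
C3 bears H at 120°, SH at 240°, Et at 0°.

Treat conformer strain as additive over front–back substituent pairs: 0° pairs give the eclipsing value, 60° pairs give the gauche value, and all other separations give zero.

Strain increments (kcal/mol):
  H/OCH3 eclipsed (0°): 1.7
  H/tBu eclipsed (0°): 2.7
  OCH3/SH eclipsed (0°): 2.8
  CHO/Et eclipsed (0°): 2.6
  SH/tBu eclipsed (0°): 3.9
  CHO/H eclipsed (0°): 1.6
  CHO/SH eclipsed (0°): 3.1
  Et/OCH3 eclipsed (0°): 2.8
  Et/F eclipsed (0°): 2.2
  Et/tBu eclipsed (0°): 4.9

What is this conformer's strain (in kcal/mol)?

8.3 kcal/mol

This conformer (eclipsed): OCH3–Et eclipsed, CHO–H eclipsed, tBu–SH eclipsed; 2.8 + 1.6 + 3.9 = 8.3 kcal/mol.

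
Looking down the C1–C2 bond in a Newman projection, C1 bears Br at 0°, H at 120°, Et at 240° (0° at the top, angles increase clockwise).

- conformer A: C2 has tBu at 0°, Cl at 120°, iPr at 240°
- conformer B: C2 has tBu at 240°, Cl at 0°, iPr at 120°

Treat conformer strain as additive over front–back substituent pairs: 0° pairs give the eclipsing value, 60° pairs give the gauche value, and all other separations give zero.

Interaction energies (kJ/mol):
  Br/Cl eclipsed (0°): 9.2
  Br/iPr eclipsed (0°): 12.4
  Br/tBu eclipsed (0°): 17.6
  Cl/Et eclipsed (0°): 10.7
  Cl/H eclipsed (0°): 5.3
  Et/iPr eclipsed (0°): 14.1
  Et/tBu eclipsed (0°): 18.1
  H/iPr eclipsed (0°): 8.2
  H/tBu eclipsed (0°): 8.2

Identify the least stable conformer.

A (eclipsed): Br–tBu eclipsed, H–Cl eclipsed, Et–iPr eclipsed; 17.6 + 5.3 + 14.1 = 37.0 kJ/mol.
B (eclipsed): Br–Cl eclipsed, H–iPr eclipsed, Et–tBu eclipsed; 9.2 + 8.2 + 18.1 = 35.5 kJ/mol.
A has the highest total (37.0 kJ/mol).

A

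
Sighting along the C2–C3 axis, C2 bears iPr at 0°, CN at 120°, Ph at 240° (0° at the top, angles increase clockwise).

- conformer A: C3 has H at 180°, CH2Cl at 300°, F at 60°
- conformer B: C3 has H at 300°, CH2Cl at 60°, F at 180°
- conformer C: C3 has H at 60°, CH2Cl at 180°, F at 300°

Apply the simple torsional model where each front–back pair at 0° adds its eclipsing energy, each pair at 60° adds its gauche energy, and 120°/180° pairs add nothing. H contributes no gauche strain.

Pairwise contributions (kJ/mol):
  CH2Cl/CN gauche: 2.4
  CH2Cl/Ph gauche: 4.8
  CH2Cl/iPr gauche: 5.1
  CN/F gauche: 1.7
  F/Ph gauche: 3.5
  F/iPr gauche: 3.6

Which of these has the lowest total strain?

B

A (staggered): iPr–CH2Cl gauche, iPr–F gauche, CN–F gauche, Ph–CH2Cl gauche; 5.1 + 3.6 + 1.7 + 4.8 = 15.2 kJ/mol.
B (staggered): iPr–CH2Cl gauche, CN–CH2Cl gauche, CN–F gauche, Ph–F gauche; 5.1 + 2.4 + 1.7 + 3.5 = 12.7 kJ/mol.
C (staggered): iPr–F gauche, CN–CH2Cl gauche, Ph–CH2Cl gauche, Ph–F gauche; 3.6 + 2.4 + 4.8 + 3.5 = 14.3 kJ/mol.
B has the lowest total (12.7 kJ/mol).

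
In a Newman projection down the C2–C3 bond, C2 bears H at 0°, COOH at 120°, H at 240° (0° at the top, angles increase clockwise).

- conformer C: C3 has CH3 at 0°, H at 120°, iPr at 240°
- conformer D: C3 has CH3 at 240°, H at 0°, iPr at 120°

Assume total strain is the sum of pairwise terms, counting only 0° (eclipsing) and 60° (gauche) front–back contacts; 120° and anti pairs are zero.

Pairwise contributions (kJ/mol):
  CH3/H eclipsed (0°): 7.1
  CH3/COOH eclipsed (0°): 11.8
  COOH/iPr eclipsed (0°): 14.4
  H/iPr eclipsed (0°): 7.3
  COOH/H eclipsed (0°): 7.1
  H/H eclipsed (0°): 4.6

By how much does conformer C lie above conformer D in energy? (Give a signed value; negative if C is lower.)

-4.6 kJ/mol

C (eclipsed): H(0°)/CH3(0°) eclipsed 7.1; COOH(120°)/H(120°) eclipsed 7.1; H(240°)/iPr(240°) eclipsed 7.3 → 21.5 kJ/mol.
D (eclipsed): H(0°)/H(0°) eclipsed 4.6; COOH(120°)/iPr(120°) eclipsed 14.4; H(240°)/CH3(240°) eclipsed 7.1 → 26.1 kJ/mol.
E(C) − E(D) = 21.5 − 26.1 = -4.6 kJ/mol.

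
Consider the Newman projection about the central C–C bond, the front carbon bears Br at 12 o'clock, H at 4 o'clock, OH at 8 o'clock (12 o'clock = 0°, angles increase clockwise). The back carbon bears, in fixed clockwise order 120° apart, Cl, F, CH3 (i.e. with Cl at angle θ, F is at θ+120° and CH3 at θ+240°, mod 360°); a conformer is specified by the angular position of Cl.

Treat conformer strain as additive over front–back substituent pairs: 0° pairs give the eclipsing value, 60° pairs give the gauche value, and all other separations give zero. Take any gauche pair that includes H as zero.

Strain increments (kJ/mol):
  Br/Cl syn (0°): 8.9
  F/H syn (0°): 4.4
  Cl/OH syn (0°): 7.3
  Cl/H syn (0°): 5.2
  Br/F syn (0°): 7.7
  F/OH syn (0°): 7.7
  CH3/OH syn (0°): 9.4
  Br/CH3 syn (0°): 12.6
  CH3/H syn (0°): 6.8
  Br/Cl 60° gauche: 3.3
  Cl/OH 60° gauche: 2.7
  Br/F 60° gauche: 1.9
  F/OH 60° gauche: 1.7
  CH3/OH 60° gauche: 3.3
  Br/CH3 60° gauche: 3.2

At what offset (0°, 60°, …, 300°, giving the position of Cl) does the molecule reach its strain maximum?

120°

Cl at 0° is eclipsed. Br at 0° is eclipsed with Cl at 0° (8.9); H at 120° is eclipsed with F at 120° (4.4); OH at 240° is eclipsed with CH3 at 240° (9.4). Total 22.7 kJ/mol.
Cl at 60° is staggered. Br at 0° is gauche with Cl at 60° (3.3); Br at 0° is gauche with CH3 at 300° (3.2); OH at 240° is gauche with F at 180° (1.7); OH at 240° is gauche with CH3 at 300° (3.3). Total 11.5 kJ/mol.
Cl at 120° is eclipsed. Br at 0° is eclipsed with CH3 at 0° (12.6); H at 120° is eclipsed with Cl at 120° (5.2); OH at 240° is eclipsed with F at 240° (7.7). Total 25.5 kJ/mol.
Cl at 180° is staggered. Br at 0° is gauche with F at 300° (1.9); Br at 0° is gauche with CH3 at 60° (3.2); OH at 240° is gauche with Cl at 180° (2.7); OH at 240° is gauche with F at 300° (1.7). Total 9.5 kJ/mol.
Cl at 240° is eclipsed. Br at 0° is eclipsed with F at 0° (7.7); H at 120° is eclipsed with CH3 at 120° (6.8); OH at 240° is eclipsed with Cl at 240° (7.3). Total 21.8 kJ/mol.
Cl at 300° is staggered. Br at 0° is gauche with Cl at 300° (3.3); Br at 0° is gauche with F at 60° (1.9); OH at 240° is gauche with Cl at 300° (2.7); OH at 240° is gauche with CH3 at 180° (3.3). Total 11.2 kJ/mol.
The maximum (25.5 kJ/mol) occurs with Cl at 120°.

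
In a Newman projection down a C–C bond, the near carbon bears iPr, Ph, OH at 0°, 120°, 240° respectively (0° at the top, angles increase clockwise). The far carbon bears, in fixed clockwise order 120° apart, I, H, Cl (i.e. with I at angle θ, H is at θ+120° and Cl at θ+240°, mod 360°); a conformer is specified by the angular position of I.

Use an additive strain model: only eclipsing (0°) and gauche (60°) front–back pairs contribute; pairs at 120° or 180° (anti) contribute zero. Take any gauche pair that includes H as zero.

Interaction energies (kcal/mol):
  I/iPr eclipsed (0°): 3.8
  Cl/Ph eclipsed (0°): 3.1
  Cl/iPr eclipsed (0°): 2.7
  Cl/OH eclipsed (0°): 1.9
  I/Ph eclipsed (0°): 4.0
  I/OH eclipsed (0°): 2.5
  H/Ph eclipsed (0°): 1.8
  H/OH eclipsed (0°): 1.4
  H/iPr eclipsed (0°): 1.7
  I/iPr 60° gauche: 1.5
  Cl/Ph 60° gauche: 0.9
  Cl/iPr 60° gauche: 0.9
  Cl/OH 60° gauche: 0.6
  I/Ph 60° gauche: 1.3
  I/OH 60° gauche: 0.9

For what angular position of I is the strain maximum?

I at 0° (eclipsed): iPr(0°)/I(0°) eclipsed 3.8; Ph(120°)/H(120°) eclipsed 1.8; OH(240°)/Cl(240°) eclipsed 1.9 → 7.5 kcal/mol.
I at 60° (staggered): iPr(0°)/I(60°) gauche 1.5; iPr(0°)/Cl(300°) gauche 0.9; Ph(120°)/I(60°) gauche 1.3; OH(240°)/Cl(300°) gauche 0.6 → 4.3 kcal/mol.
I at 120° (eclipsed): iPr(0°)/Cl(0°) eclipsed 2.7; Ph(120°)/I(120°) eclipsed 4.0; OH(240°)/H(240°) eclipsed 1.4 → 8.1 kcal/mol.
I at 180° (staggered): iPr(0°)/Cl(60°) gauche 0.9; Ph(120°)/I(180°) gauche 1.3; Ph(120°)/Cl(60°) gauche 0.9; OH(240°)/I(180°) gauche 0.9 → 4.0 kcal/mol.
I at 240° (eclipsed): iPr(0°)/H(0°) eclipsed 1.7; Ph(120°)/Cl(120°) eclipsed 3.1; OH(240°)/I(240°) eclipsed 2.5 → 7.3 kcal/mol.
I at 300° (staggered): iPr(0°)/I(300°) gauche 1.5; Ph(120°)/Cl(180°) gauche 0.9; OH(240°)/I(300°) gauche 0.9; OH(240°)/Cl(180°) gauche 0.6 → 3.9 kcal/mol.
The maximum (8.1 kcal/mol) occurs with I at 120°.

120°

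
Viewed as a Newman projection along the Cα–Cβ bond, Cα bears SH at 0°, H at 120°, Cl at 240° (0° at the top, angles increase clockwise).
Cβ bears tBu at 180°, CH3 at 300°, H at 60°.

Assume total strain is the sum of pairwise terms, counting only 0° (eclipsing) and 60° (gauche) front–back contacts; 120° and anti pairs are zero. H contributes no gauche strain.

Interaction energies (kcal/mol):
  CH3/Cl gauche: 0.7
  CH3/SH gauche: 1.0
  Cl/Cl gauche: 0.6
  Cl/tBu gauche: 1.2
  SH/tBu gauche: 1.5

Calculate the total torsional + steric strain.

This conformer is staggered. SH at 0° is gauche with CH3 at 300° (1.0); Cl at 240° is gauche with tBu at 180° (1.2); Cl at 240° is gauche with CH3 at 300° (0.7). Total 2.9 kcal/mol.

2.9 kcal/mol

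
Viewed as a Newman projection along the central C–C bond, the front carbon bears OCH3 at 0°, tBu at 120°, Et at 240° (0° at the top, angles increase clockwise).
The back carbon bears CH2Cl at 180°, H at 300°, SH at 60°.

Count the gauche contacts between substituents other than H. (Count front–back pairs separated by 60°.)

4

Non-H gauche pairs: OCH3(0°)/SH(60°); tBu(120°)/CH2Cl(180°); tBu(120°)/SH(60°); Et(240°)/CH2Cl(180°) — 4 interactions.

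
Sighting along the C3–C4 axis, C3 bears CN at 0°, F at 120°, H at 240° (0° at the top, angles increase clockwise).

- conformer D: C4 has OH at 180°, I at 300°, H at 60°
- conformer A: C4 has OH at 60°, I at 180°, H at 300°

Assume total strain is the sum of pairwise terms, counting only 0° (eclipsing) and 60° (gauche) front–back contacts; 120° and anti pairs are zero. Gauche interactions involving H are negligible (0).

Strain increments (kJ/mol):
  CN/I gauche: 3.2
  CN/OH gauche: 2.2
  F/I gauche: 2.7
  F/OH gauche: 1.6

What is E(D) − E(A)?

-1.7 kJ/mol

D (staggered): CN(0°)/I(300°) gauche 3.2; F(120°)/OH(180°) gauche 1.6 → 4.8 kJ/mol.
A (staggered): CN(0°)/OH(60°) gauche 2.2; F(120°)/OH(60°) gauche 1.6; F(120°)/I(180°) gauche 2.7 → 6.5 kJ/mol.
E(D) − E(A) = 4.8 − 6.5 = -1.7 kJ/mol.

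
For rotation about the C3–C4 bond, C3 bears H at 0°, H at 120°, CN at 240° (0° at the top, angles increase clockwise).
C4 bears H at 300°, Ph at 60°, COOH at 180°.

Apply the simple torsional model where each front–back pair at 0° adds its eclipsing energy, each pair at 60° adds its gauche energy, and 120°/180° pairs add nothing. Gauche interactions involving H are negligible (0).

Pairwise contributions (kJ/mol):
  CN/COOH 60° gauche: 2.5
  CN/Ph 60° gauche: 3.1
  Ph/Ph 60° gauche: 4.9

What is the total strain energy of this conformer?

2.5 kJ/mol

This conformer (staggered): CN–COOH gauche; 2.5 = 2.5 kJ/mol.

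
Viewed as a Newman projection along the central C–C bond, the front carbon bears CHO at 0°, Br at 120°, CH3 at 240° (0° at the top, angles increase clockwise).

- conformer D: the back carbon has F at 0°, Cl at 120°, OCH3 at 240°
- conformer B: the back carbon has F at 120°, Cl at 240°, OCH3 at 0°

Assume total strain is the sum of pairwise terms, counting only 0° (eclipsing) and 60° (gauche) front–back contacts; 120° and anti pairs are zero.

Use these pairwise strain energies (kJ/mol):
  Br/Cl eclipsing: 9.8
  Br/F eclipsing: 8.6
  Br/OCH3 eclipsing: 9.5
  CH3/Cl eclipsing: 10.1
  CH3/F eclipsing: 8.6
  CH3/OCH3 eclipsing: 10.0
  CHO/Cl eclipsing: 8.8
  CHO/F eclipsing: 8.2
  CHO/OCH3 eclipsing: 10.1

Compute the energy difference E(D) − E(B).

-0.8 kJ/mol

D (eclipsed): CHO(0°)/F(0°) eclipsed 8.2; Br(120°)/Cl(120°) eclipsed 9.8; CH3(240°)/OCH3(240°) eclipsed 10.0 → 28.0 kJ/mol.
B (eclipsed): CHO(0°)/OCH3(0°) eclipsed 10.1; Br(120°)/F(120°) eclipsed 8.6; CH3(240°)/Cl(240°) eclipsed 10.1 → 28.8 kJ/mol.
E(D) − E(B) = 28.0 − 28.8 = -0.8 kJ/mol.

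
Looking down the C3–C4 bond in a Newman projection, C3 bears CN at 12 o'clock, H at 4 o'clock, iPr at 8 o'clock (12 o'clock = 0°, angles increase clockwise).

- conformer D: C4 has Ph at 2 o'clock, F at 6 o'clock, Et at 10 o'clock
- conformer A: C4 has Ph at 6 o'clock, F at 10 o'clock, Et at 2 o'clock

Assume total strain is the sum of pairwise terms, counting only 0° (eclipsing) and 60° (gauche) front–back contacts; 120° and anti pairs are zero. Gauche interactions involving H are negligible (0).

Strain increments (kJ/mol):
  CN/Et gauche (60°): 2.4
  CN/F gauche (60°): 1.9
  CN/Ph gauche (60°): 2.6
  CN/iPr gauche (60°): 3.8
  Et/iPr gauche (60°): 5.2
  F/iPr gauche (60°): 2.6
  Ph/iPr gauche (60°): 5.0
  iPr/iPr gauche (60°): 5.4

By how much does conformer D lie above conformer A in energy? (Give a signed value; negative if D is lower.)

D is staggered. CN at 0° is gauche with Ph at 60° (2.6); CN at 0° is gauche with Et at 300° (2.4); iPr at 240° is gauche with F at 180° (2.6); iPr at 240° is gauche with Et at 300° (5.2). Total 12.8 kJ/mol.
A is staggered. CN at 0° is gauche with F at 300° (1.9); CN at 0° is gauche with Et at 60° (2.4); iPr at 240° is gauche with Ph at 180° (5.0); iPr at 240° is gauche with F at 300° (2.6). Total 11.9 kJ/mol.
E(D) − E(A) = 12.8 − 11.9 = +0.9 kJ/mol.

+0.9 kJ/mol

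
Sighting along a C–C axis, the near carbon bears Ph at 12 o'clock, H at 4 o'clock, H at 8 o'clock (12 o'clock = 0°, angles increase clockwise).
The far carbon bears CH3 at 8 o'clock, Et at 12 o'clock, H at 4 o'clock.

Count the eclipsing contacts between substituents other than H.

Non-H eclipsing pairs: Ph(0°)/Et(0°) — 1 interaction.

1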